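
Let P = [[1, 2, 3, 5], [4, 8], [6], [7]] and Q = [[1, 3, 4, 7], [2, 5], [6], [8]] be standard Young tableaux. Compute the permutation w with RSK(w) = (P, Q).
Reverse the RSK construction: for i from n down to 1, find the cell of Q containing i, remove the entry at that cell from P, and reverse-bump it up through P; the value ejected from row 1 is w(i).

Step i=8: Q has 8 at row 4, column 1; remove 7 from row 4 of P and reverse-bump: 7 enters row 3 and ejects 6; 6 enters row 2 and ejects 4; 4 enters row 1 and ejects 3. So w(8) = 3. P is now [[1, 2, 4, 5], [6, 8], [7]].
Step i=7: Q has 7 at row 1, column 4; remove that cell from P, ejecting 5. So w(7) = 5. P is now [[1, 2, 4], [6, 8], [7]].
Step i=6: Q has 6 at row 3, column 1; remove 7 from row 3 of P and reverse-bump: 7 enters row 2 and ejects 6; 6 enters row 1 and ejects 4. So w(6) = 4. P is now [[1, 2, 6], [7, 8]].
Step i=5: Q has 5 at row 2, column 2; remove 8 from row 2 of P and reverse-bump: 8 enters row 1 and ejects 6. So w(5) = 6. P is now [[1, 2, 8], [7]].
Step i=4: Q has 4 at row 1, column 3; remove that cell from P, ejecting 8. So w(4) = 8. P is now [[1, 2], [7]].
Step i=3: Q has 3 at row 1, column 2; remove that cell from P, ejecting 2. So w(3) = 2. P is now [[1], [7]].
Step i=2: Q has 2 at row 2, column 1; remove 7 from row 2 of P and reverse-bump: 7 enters row 1 and ejects 1. So w(2) = 1. P is now [[7]].
Step i=1: Q has 1 at row 1, column 1; remove that cell from P, ejecting 7. So w(1) = 7. P is now [].

So w = 7 1 2 8 6 4 5 3.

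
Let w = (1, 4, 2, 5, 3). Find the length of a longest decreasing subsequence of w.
2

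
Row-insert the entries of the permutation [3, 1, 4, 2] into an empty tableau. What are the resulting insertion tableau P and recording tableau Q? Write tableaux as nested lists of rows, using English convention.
P = [[1, 2], [3, 4]], Q = [[1, 3], [2, 4]]

Insert each entry of the permutation into P by Schensted row insertion, recording in Q the position of each new cell.

Insert 3: appended to row 1. P = [[3]].
Insert 1: 1 bumps 3 from row 1; 3 starts row 2. P = [[1], [3]].
Insert 4: appended to row 1. P = [[1, 4], [3]].
Insert 2: 2 bumps 4 from row 1; 4 appends to row 2. P = [[1, 2], [3, 4]].

So P = [[1, 2], [3, 4]], Q = [[1, 3], [2, 4]].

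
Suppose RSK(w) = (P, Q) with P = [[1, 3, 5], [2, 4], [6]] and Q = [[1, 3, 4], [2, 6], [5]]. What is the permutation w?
6 2 4 5 1 3

Reverse RSK: for i = n, n-1, ..., 1, locate i in Q, remove the corresponding corner cell from P, and reverse-bump its entry up through P; the value ejected from row 1 is w(i).

So w = 6 2 4 5 1 3.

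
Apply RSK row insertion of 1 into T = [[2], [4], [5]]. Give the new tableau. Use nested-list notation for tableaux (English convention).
[[1], [2], [4], [5]]

In row 1, 1 replaces 2 (the leftmost entry greater than 1); 2 is bumped to row 2. In row 2, 2 replaces 4 (the leftmost entry greater than 2); 4 is bumped to row 3. In row 3, 4 replaces 5 (the leftmost entry greater than 4); 5 is bumped to row 4. 5 starts a new row 4. The new tableau is [[1], [2], [4], [5]].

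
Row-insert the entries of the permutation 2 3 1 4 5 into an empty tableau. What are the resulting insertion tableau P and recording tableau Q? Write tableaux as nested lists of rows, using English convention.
P = [[1, 3, 4, 5], [2]], Q = [[1, 2, 4, 5], [3]]

Insert each entry of the permutation into P by Schensted row insertion, recording in Q the position of each new cell.

After inserting 2: P = [[2]].
After inserting 3: P = [[2, 3]].
After inserting 1: P = [[1, 3], [2]].
After inserting 4: P = [[1, 3, 4], [2]].
After inserting 5: P = [[1, 3, 4, 5], [2]].

So P = [[1, 3, 4, 5], [2]], Q = [[1, 2, 4, 5], [3]].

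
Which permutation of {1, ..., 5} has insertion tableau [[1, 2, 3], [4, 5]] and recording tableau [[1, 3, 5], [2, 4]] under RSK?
Reverse the RSK construction: for i from n down to 1, find the cell of Q containing i, remove the entry at that cell from P, and reverse-bump it up through P; the value ejected from row 1 is w(i).

Step i=5: Q has 5 at row 1, column 3; remove that cell from P, ejecting 3. So w(5) = 3. P is now [[1, 2], [4, 5]].
Step i=4: Q has 4 at row 2, column 2; remove 5 from row 2 of P and reverse-bump: 5 enters row 1 and ejects 2. So w(4) = 2. P is now [[1, 5], [4]].
Step i=3: Q has 3 at row 1, column 2; remove that cell from P, ejecting 5. So w(3) = 5. P is now [[1], [4]].
Step i=2: Q has 2 at row 2, column 1; remove 4 from row 2 of P and reverse-bump: 4 enters row 1 and ejects 1. So w(2) = 1. P is now [[4]].
Step i=1: Q has 1 at row 1, column 1; remove that cell from P, ejecting 4. So w(1) = 4. P is now [].

So w = 4 1 5 2 3.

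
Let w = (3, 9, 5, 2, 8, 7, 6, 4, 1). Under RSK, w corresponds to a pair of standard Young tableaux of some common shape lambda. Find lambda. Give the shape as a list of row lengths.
[3, 2, 1, 1, 1, 1]

RSK row insertion gives P = [[1, 4, 6], [2, 5], [3], [7], [8], [9]], which has shape [3, 2, 1, 1, 1, 1].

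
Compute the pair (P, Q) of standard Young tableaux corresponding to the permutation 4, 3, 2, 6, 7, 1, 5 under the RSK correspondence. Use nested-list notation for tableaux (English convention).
Insert each entry of the permutation into P by Schensted row insertion, recording in Q the position of each new cell.

Insert 4: appended to row 1. P = [[4]].
Insert 3: 3 bumps 4 from row 1; 4 starts row 2. P = [[3], [4]].
Insert 2: 2 bumps 3 from row 1; 3 bumps 4 from row 2; 4 starts row 3. P = [[2], [3], [4]].
Insert 6: appended to row 1. P = [[2, 6], [3], [4]].
Insert 7: appended to row 1. P = [[2, 6, 7], [3], [4]].
Insert 1: 1 bumps 2 from row 1; 2 bumps 3 from row 2; 3 bumps 4 from row 3; 4 starts row 4. P = [[1, 6, 7], [2], [3], [4]].
Insert 5: 5 bumps 6 from row 1; 6 appends to row 2. P = [[1, 5, 7], [2, 6], [3], [4]].

So P = [[1, 5, 7], [2, 6], [3], [4]], Q = [[1, 4, 5], [2, 7], [3], [6]].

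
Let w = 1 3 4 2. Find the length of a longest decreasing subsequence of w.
2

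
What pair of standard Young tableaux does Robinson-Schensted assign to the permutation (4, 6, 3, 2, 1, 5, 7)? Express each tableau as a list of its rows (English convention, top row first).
P = [[1, 5, 7], [2, 6], [3], [4]], Q = [[1, 2, 7], [3, 6], [4], [5]]

Insert each entry of the permutation into P by Schensted row insertion, recording in Q the position of each new cell.

Insert 4: appended to row 1. P = [[4]].
Insert 6: appended to row 1. P = [[4, 6]].
Insert 3: 3 bumps 4 from row 1; 4 starts row 2. P = [[3, 6], [4]].
Insert 2: 2 bumps 3 from row 1; 3 bumps 4 from row 2; 4 starts row 3. P = [[2, 6], [3], [4]].
Insert 1: 1 bumps 2 from row 1; 2 bumps 3 from row 2; 3 bumps 4 from row 3; 4 starts row 4. P = [[1, 6], [2], [3], [4]].
Insert 5: 5 bumps 6 from row 1; 6 appends to row 2. P = [[1, 5], [2, 6], [3], [4]].
Insert 7: appended to row 1. P = [[1, 5, 7], [2, 6], [3], [4]].

So P = [[1, 5, 7], [2, 6], [3], [4]], Q = [[1, 2, 7], [3, 6], [4], [5]].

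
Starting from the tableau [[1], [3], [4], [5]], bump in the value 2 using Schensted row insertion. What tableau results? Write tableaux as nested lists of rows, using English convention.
[[1, 2], [3], [4], [5]]

2 is larger than every entry of row 1, so it is appended to row 1. The new tableau is [[1, 2], [3], [4], [5]].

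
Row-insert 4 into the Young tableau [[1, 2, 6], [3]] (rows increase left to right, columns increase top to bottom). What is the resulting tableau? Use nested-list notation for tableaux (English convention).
[[1, 2, 4], [3, 6]]

In row 1, 4 replaces 6 (the leftmost entry greater than 4); 6 is bumped to row 2. 6 is appended to row 2. The new tableau is [[1, 2, 4], [3, 6]].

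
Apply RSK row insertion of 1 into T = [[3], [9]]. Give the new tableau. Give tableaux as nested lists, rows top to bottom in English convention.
In row 1, 1 replaces 3 (the leftmost entry greater than 1); 3 is bumped to row 2. In row 2, 3 replaces 9 (the leftmost entry greater than 3); 9 is bumped to row 3. 9 starts a new row 3. The new tableau is [[1], [3], [9]].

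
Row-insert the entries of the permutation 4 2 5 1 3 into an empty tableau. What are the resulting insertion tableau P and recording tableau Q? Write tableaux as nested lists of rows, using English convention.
Insert each entry of the permutation into P by Schensted row insertion, recording in Q the position of each new cell.

After inserting 4: P = [[4]].
After inserting 2: P = [[2], [4]].
After inserting 5: P = [[2, 5], [4]].
After inserting 1: P = [[1, 5], [2], [4]].
After inserting 3: P = [[1, 3], [2, 5], [4]].

So P = [[1, 3], [2, 5], [4]], Q = [[1, 3], [2, 5], [4]].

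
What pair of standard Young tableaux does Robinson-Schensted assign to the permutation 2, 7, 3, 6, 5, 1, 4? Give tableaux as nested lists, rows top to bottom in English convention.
Insert each entry of the permutation into P by Schensted row insertion, recording in Q the position of each new cell.

Insert 2: appended to row 1. P = [[2]], Q = [[1]].
Insert 7: appended to row 1. P = [[2, 7]], Q = [[1, 2]].
Insert 3: 3 bumps 7 from row 1; 7 starts row 2. P = [[2, 3], [7]], Q = [[1, 2], [3]].
Insert 6: appended to row 1. P = [[2, 3, 6], [7]], Q = [[1, 2, 4], [3]].
Insert 5: 5 bumps 6 from row 1; 6 bumps 7 from row 2; 7 starts row 3. P = [[2, 3, 5], [6], [7]], Q = [[1, 2, 4], [3], [5]].
Insert 1: 1 bumps 2 from row 1; 2 bumps 6 from row 2; 6 bumps 7 from row 3; 7 starts row 4. P = [[1, 3, 5], [2], [6], [7]], Q = [[1, 2, 4], [3], [5], [6]].
Insert 4: 4 bumps 5 from row 1; 5 appends to row 2. P = [[1, 3, 4], [2, 5], [6], [7]], Q = [[1, 2, 4], [3, 7], [5], [6]].

So P = [[1, 3, 4], [2, 5], [6], [7]], Q = [[1, 2, 4], [3, 7], [5], [6]].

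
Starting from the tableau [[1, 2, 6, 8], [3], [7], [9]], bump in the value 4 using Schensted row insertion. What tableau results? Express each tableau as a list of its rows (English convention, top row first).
[[1, 2, 4, 8], [3, 6], [7], [9]]

In row 1, 4 replaces 6 (the leftmost entry greater than 4); 6 is bumped to row 2. 6 is appended to row 2. The new tableau is [[1, 2, 4, 8], [3, 6], [7], [9]].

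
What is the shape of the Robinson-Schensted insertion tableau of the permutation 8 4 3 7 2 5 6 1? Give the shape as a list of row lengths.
Row-insert each entry into an empty tableau.

After inserting 8: P = [[8]].
After inserting 4: P = [[4], [8]].
After inserting 3: P = [[3], [4], [8]].
After inserting 7: P = [[3, 7], [4], [8]].
After inserting 2: P = [[2, 7], [3], [4], [8]].
After inserting 5: P = [[2, 5], [3, 7], [4], [8]].
After inserting 6: P = [[2, 5, 6], [3, 7], [4], [8]].
After inserting 1: P = [[1, 5, 6], [2, 7], [3], [4], [8]].

The final insertion tableau P = [[1, 5, 6], [2, 7], [3], [4], [8]] has shape [3, 2, 1, 1, 1].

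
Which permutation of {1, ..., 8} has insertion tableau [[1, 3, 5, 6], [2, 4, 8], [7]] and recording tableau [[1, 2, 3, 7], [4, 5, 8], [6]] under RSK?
2 4 7 1 5 3 8 6

Reverse the RSK construction: for i from n down to 1, find the cell of Q containing i, remove the entry at that cell from P, and reverse-bump it up through P; the value ejected from row 1 is w(i).

Step i=8: Q has 8 at row 2, column 3; remove 8 from row 2 of P and reverse-bump: 8 enters row 1 and ejects 6. So w(8) = 6. P is now [[1, 3, 5, 8], [2, 4], [7]].
Step i=7: Q has 7 at row 1, column 4; remove that cell from P, ejecting 8. So w(7) = 8. P is now [[1, 3, 5], [2, 4], [7]].
Step i=6: Q has 6 at row 3, column 1; remove 7 from row 3 of P and reverse-bump: 7 enters row 2 and ejects 4; 4 enters row 1 and ejects 3. So w(6) = 3. P is now [[1, 4, 5], [2, 7]].
Step i=5: Q has 5 at row 2, column 2; remove 7 from row 2 of P and reverse-bump: 7 enters row 1 and ejects 5. So w(5) = 5. P is now [[1, 4, 7], [2]].
Step i=4: Q has 4 at row 2, column 1; remove 2 from row 2 of P and reverse-bump: 2 enters row 1 and ejects 1. So w(4) = 1. P is now [[2, 4, 7]].
Step i=3: Q has 3 at row 1, column 3; remove that cell from P, ejecting 7. So w(3) = 7. P is now [[2, 4]].
Step i=2: Q has 2 at row 1, column 2; remove that cell from P, ejecting 4. So w(2) = 4. P is now [[2]].
Step i=1: Q has 1 at row 1, column 1; remove that cell from P, ejecting 2. So w(1) = 2. P is now [].

So w = 2 4 7 1 5 3 8 6.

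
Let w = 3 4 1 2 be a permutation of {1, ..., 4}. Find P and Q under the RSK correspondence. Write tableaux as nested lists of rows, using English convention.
Insert each entry of the permutation into P by Schensted row insertion, recording in Q the position of each new cell.

Insert 3: appended to row 1. P = [[3]].
Insert 4: appended to row 1. P = [[3, 4]].
Insert 1: 1 bumps 3 from row 1; 3 starts row 2. P = [[1, 4], [3]].
Insert 2: 2 bumps 4 from row 1; 4 appends to row 2. P = [[1, 2], [3, 4]].

So P = [[1, 2], [3, 4]], Q = [[1, 2], [3, 4]].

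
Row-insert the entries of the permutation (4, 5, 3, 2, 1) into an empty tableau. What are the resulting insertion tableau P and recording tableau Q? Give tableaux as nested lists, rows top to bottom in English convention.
Insert each entry of the permutation into P by Schensted row insertion, recording in Q the position of each new cell.

Insert 4: appended to row 1. P = [[4]], Q = [[1]].
Insert 5: appended to row 1. P = [[4, 5]], Q = [[1, 2]].
Insert 3: 3 bumps 4 from row 1; 4 starts row 2. P = [[3, 5], [4]], Q = [[1, 2], [3]].
Insert 2: 2 bumps 3 from row 1; 3 bumps 4 from row 2; 4 starts row 3. P = [[2, 5], [3], [4]], Q = [[1, 2], [3], [4]].
Insert 1: 1 bumps 2 from row 1; 2 bumps 3 from row 2; 3 bumps 4 from row 3; 4 starts row 4. P = [[1, 5], [2], [3], [4]], Q = [[1, 2], [3], [4], [5]].

So P = [[1, 5], [2], [3], [4]], Q = [[1, 2], [3], [4], [5]].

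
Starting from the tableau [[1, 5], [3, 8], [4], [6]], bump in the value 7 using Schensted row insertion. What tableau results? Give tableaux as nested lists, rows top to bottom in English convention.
7 is larger than every entry of row 1, so it is appended to row 1. The new tableau is [[1, 5, 7], [3, 8], [4], [6]].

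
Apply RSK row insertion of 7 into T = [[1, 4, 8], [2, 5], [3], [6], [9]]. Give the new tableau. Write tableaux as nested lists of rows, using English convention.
In row 1, 7 replaces 8 (the leftmost entry greater than 7); 8 is bumped to row 2. 8 is appended to row 2. The new tableau is [[1, 4, 7], [2, 5, 8], [3], [6], [9]].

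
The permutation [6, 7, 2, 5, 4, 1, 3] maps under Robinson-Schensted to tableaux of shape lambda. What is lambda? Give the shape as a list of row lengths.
Row-insert each entry into an empty tableau.

After inserting 6: P = [[6]].
After inserting 7: P = [[6, 7]].
After inserting 2: P = [[2, 7], [6]].
After inserting 5: P = [[2, 5], [6, 7]].
After inserting 4: P = [[2, 4], [5, 7], [6]].
After inserting 1: P = [[1, 4], [2, 7], [5], [6]].
After inserting 3: P = [[1, 3], [2, 4], [5, 7], [6]].

The final insertion tableau P = [[1, 3], [2, 4], [5, 7], [6]] has shape [2, 2, 2, 1].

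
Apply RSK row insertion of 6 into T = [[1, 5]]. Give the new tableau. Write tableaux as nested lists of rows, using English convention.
6 is larger than every entry of row 1, so it is appended to row 1. The new tableau is [[1, 5, 6]].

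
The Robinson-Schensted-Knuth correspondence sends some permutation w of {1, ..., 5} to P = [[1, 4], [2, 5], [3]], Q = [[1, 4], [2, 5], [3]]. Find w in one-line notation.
3 2 1 5 4

Reverse the RSK construction: for i from n down to 1, find the cell of Q containing i, remove the entry at that cell from P, and reverse-bump it up through P; the value ejected from row 1 is w(i).

Step i=5: Q has 5 at row 2, column 2; remove 5 from row 2 of P and reverse-bump: 5 enters row 1 and ejects 4. So w(5) = 4. P is now [[1, 5], [2], [3]].
Step i=4: Q has 4 at row 1, column 2; remove that cell from P, ejecting 5. So w(4) = 5. P is now [[1], [2], [3]].
Step i=3: Q has 3 at row 3, column 1; remove 3 from row 3 of P and reverse-bump: 3 enters row 2 and ejects 2; 2 enters row 1 and ejects 1. So w(3) = 1. P is now [[2], [3]].
Step i=2: Q has 2 at row 2, column 1; remove 3 from row 2 of P and reverse-bump: 3 enters row 1 and ejects 2. So w(2) = 2. P is now [[3]].
Step i=1: Q has 1 at row 1, column 1; remove that cell from P, ejecting 3. So w(1) = 3. P is now [].

So w = 3 2 1 5 4.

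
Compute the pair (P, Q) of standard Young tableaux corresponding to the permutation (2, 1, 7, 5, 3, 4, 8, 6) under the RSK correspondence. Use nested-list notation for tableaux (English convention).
Insert each entry of the permutation into P by Schensted row insertion, recording in Q the position of each new cell.

After inserting 2: P = [[2]].
After inserting 1: P = [[1], [2]].
After inserting 7: P = [[1, 7], [2]].
After inserting 5: P = [[1, 5], [2, 7]].
After inserting 3: P = [[1, 3], [2, 5], [7]].
After inserting 4: P = [[1, 3, 4], [2, 5], [7]].
After inserting 8: P = [[1, 3, 4, 8], [2, 5], [7]].
After inserting 6: P = [[1, 3, 4, 6], [2, 5, 8], [7]].

So P = [[1, 3, 4, 6], [2, 5, 8], [7]], Q = [[1, 3, 6, 7], [2, 4, 8], [5]].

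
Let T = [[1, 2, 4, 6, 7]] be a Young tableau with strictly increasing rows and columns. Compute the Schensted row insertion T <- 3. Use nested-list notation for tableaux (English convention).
[[1, 2, 3, 6, 7], [4]]

In row 1, 3 replaces 4 (the leftmost entry greater than 3); 4 is bumped to row 2. 4 starts a new row 2. The new tableau is [[1, 2, 3, 6, 7], [4]].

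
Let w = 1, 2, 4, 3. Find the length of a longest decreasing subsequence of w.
2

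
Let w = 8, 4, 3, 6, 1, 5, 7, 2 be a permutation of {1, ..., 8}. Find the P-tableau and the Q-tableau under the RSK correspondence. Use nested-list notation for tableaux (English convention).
Insert each entry of the permutation into P by Schensted row insertion, recording in Q the position of each new cell.

Insert 8: appended to row 1. P = [[8]].
Insert 4: 4 bumps 8 from row 1; 8 starts row 2. P = [[4], [8]].
Insert 3: 3 bumps 4 from row 1; 4 bumps 8 from row 2; 8 starts row 3. P = [[3], [4], [8]].
Insert 6: appended to row 1. P = [[3, 6], [4], [8]].
Insert 1: 1 bumps 3 from row 1; 3 bumps 4 from row 2; 4 bumps 8 from row 3; 8 starts row 4. P = [[1, 6], [3], [4], [8]].
Insert 5: 5 bumps 6 from row 1; 6 appends to row 2. P = [[1, 5], [3, 6], [4], [8]].
Insert 7: appended to row 1. P = [[1, 5, 7], [3, 6], [4], [8]].
Insert 2: 2 bumps 5 from row 1; 5 bumps 6 from row 2; 6 appends to row 3. P = [[1, 2, 7], [3, 5], [4, 6], [8]].

So P = [[1, 2, 7], [3, 5], [4, 6], [8]], Q = [[1, 4, 7], [2, 6], [3, 8], [5]].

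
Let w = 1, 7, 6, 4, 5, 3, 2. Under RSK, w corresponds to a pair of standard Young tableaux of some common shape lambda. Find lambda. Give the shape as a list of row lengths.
Row-insert each entry into an empty tableau.

After inserting 1: P = [[1]].
After inserting 7: P = [[1, 7]].
After inserting 6: P = [[1, 6], [7]].
After inserting 4: P = [[1, 4], [6], [7]].
After inserting 5: P = [[1, 4, 5], [6], [7]].
After inserting 3: P = [[1, 3, 5], [4], [6], [7]].
After inserting 2: P = [[1, 2, 5], [3], [4], [6], [7]].

The final insertion tableau P = [[1, 2, 5], [3], [4], [6], [7]] has shape [3, 1, 1, 1, 1].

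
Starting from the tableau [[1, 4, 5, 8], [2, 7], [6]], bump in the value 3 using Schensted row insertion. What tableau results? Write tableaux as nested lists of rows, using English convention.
In row 1, 3 replaces 4 (the leftmost entry greater than 3); 4 is bumped to row 2. In row 2, 4 replaces 7 (the leftmost entry greater than 4); 7 is bumped to row 3. 7 is appended to row 3. The new tableau is [[1, 3, 5, 8], [2, 4], [6, 7]].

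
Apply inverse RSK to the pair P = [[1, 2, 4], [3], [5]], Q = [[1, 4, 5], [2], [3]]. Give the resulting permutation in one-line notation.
Reverse the RSK construction: for i from n down to 1, find the cell of Q containing i, remove the entry at that cell from P, and reverse-bump it up through P; the value ejected from row 1 is w(i).

Step i=5: Q has 5 at row 1, column 3; remove that cell from P, ejecting 4. So w(5) = 4. P is now [[1, 2], [3], [5]].
Step i=4: Q has 4 at row 1, column 2; remove that cell from P, ejecting 2. So w(4) = 2. P is now [[1], [3], [5]].
Step i=3: Q has 3 at row 3, column 1; remove 5 from row 3 of P and reverse-bump: 5 enters row 2 and ejects 3; 3 enters row 1 and ejects 1. So w(3) = 1. P is now [[3], [5]].
Step i=2: Q has 2 at row 2, column 1; remove 5 from row 2 of P and reverse-bump: 5 enters row 1 and ejects 3. So w(2) = 3. P is now [[5]].
Step i=1: Q has 1 at row 1, column 1; remove that cell from P, ejecting 5. So w(1) = 5. P is now [].

So w = 5 3 1 2 4.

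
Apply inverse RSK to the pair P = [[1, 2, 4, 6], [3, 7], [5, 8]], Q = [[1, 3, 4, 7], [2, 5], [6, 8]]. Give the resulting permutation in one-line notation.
Reverse the RSK construction: for i from n down to 1, find the cell of Q containing i, remove the entry at that cell from P, and reverse-bump it up through P; the value ejected from row 1 is w(i).

Step i=8: Q has 8 at row 3, column 2; remove 8 from row 3 of P and reverse-bump: 8 enters row 2 and ejects 7; 7 enters row 1 and ejects 6. So w(8) = 6. P is now [[1, 2, 4, 7], [3, 8], [5]].
Step i=7: Q has 7 at row 1, column 4; remove that cell from P, ejecting 7. So w(7) = 7. P is now [[1, 2, 4], [3, 8], [5]].
Step i=6: Q has 6 at row 3, column 1; remove 5 from row 3 of P and reverse-bump: 5 enters row 2 and ejects 3; 3 enters row 1 and ejects 2. So w(6) = 2. P is now [[1, 3, 4], [5, 8]].
Step i=5: Q has 5 at row 2, column 2; remove 8 from row 2 of P and reverse-bump: 8 enters row 1 and ejects 4. So w(5) = 4. P is now [[1, 3, 8], [5]].
Step i=4: Q has 4 at row 1, column 3; remove that cell from P, ejecting 8. So w(4) = 8. P is now [[1, 3], [5]].
Step i=3: Q has 3 at row 1, column 2; remove that cell from P, ejecting 3. So w(3) = 3. P is now [[1], [5]].
Step i=2: Q has 2 at row 2, column 1; remove 5 from row 2 of P and reverse-bump: 5 enters row 1 and ejects 1. So w(2) = 1. P is now [[5]].
Step i=1: Q has 1 at row 1, column 1; remove that cell from P, ejecting 5. So w(1) = 5. P is now [].

So w = 5 1 3 8 4 2 7 6.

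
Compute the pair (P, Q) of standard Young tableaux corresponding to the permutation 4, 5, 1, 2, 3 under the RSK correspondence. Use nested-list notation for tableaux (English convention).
P = [[1, 2, 3], [4, 5]], Q = [[1, 2, 5], [3, 4]]

Insert each entry of the permutation into P by Schensted row insertion, recording in Q the position of each new cell.

Insert 4: appended to row 1. P = [[4]], Q = [[1]].
Insert 5: appended to row 1. P = [[4, 5]], Q = [[1, 2]].
Insert 1: 1 bumps 4 from row 1; 4 starts row 2. P = [[1, 5], [4]], Q = [[1, 2], [3]].
Insert 2: 2 bumps 5 from row 1; 5 appends to row 2. P = [[1, 2], [4, 5]], Q = [[1, 2], [3, 4]].
Insert 3: appended to row 1. P = [[1, 2, 3], [4, 5]], Q = [[1, 2, 5], [3, 4]].

So P = [[1, 2, 3], [4, 5]], Q = [[1, 2, 5], [3, 4]].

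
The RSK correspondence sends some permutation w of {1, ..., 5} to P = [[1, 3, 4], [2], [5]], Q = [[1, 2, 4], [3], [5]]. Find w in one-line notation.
2 5 3 4 1

Reverse RSK: for i = n, n-1, ..., 1, locate i in Q, remove the corresponding corner cell from P, and reverse-bump its entry up through P; the value ejected from row 1 is w(i).

So w = 2 5 3 4 1.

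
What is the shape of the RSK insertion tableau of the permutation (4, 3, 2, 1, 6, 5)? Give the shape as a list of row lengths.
RSK row insertion gives P = [[1, 5], [2, 6], [3], [4]], which has shape [2, 2, 1, 1].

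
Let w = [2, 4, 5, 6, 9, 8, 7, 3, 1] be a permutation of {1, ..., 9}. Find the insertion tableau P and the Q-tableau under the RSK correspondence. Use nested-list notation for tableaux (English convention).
P = [[1, 3, 5, 6, 7], [2], [4], [8], [9]], Q = [[1, 2, 3, 4, 5], [6], [7], [8], [9]]

Insert each entry of the permutation into P by Schensted row insertion, recording in Q the position of each new cell.

Insert 2: appended to row 1. P = [[2]].
Insert 4: appended to row 1. P = [[2, 4]].
Insert 5: appended to row 1. P = [[2, 4, 5]].
Insert 6: appended to row 1. P = [[2, 4, 5, 6]].
Insert 9: appended to row 1. P = [[2, 4, 5, 6, 9]].
Insert 8: 8 bumps 9 from row 1; 9 starts row 2. P = [[2, 4, 5, 6, 8], [9]].
Insert 7: 7 bumps 8 from row 1; 8 bumps 9 from row 2; 9 starts row 3. P = [[2, 4, 5, 6, 7], [8], [9]].
Insert 3: 3 bumps 4 from row 1; 4 bumps 8 from row 2; 8 bumps 9 from row 3; 9 starts row 4. P = [[2, 3, 5, 6, 7], [4], [8], [9]].
Insert 1: 1 bumps 2 from row 1; 2 bumps 4 from row 2; 4 bumps 8 from row 3; 8 bumps 9 from row 4; 9 starts row 5. P = [[1, 3, 5, 6, 7], [2], [4], [8], [9]].

So P = [[1, 3, 5, 6, 7], [2], [4], [8], [9]], Q = [[1, 2, 3, 4, 5], [6], [7], [8], [9]].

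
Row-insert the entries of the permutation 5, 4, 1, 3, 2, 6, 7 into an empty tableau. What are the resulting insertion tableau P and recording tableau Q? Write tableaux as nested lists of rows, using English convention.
P = [[1, 2, 6, 7], [3], [4], [5]], Q = [[1, 4, 6, 7], [2], [3], [5]]

Insert each entry of the permutation into P by Schensted row insertion, recording in Q the position of each new cell.

After inserting 5: P = [[5]].
After inserting 4: P = [[4], [5]].
After inserting 1: P = [[1], [4], [5]].
After inserting 3: P = [[1, 3], [4], [5]].
After inserting 2: P = [[1, 2], [3], [4], [5]].
After inserting 6: P = [[1, 2, 6], [3], [4], [5]].
After inserting 7: P = [[1, 2, 6, 7], [3], [4], [5]].

So P = [[1, 2, 6, 7], [3], [4], [5]], Q = [[1, 4, 6, 7], [2], [3], [5]].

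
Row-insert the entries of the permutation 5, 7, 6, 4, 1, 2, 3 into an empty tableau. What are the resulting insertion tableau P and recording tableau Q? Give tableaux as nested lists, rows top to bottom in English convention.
Insert each entry of the permutation into P by Schensted row insertion, recording in Q the position of each new cell.

Insert 5: appended to row 1. P = [[5]].
Insert 7: appended to row 1. P = [[5, 7]].
Insert 6: 6 bumps 7 from row 1; 7 starts row 2. P = [[5, 6], [7]].
Insert 4: 4 bumps 5 from row 1; 5 bumps 7 from row 2; 7 starts row 3. P = [[4, 6], [5], [7]].
Insert 1: 1 bumps 4 from row 1; 4 bumps 5 from row 2; 5 bumps 7 from row 3; 7 starts row 4. P = [[1, 6], [4], [5], [7]].
Insert 2: 2 bumps 6 from row 1; 6 appends to row 2. P = [[1, 2], [4, 6], [5], [7]].
Insert 3: appended to row 1. P = [[1, 2, 3], [4, 6], [5], [7]].

So P = [[1, 2, 3], [4, 6], [5], [7]], Q = [[1, 2, 7], [3, 6], [4], [5]].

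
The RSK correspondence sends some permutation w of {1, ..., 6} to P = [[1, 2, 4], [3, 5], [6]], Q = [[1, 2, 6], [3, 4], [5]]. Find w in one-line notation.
Reverse the RSK construction: for i from n down to 1, find the cell of Q containing i, remove the entry at that cell from P, and reverse-bump it up through P; the value ejected from row 1 is w(i).

Step i=6: Q has 6 at row 1, column 3; remove that cell from P, ejecting 4. So w(6) = 4. P is now [[1, 2], [3, 5], [6]].
Step i=5: Q has 5 at row 3, column 1; remove 6 from row 3 of P and reverse-bump: 6 enters row 2 and ejects 5; 5 enters row 1 and ejects 2. So w(5) = 2. P is now [[1, 5], [3, 6]].
Step i=4: Q has 4 at row 2, column 2; remove 6 from row 2 of P and reverse-bump: 6 enters row 1 and ejects 5. So w(4) = 5. P is now [[1, 6], [3]].
Step i=3: Q has 3 at row 2, column 1; remove 3 from row 2 of P and reverse-bump: 3 enters row 1 and ejects 1. So w(3) = 1. P is now [[3, 6]].
Step i=2: Q has 2 at row 1, column 2; remove that cell from P, ejecting 6. So w(2) = 6. P is now [[3]].
Step i=1: Q has 1 at row 1, column 1; remove that cell from P, ejecting 3. So w(1) = 3. P is now [].

So w = 3 6 1 5 2 4.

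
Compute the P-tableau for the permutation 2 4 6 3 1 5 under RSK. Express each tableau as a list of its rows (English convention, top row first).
Insert 2: appended to row 1. P = [[2]].
Insert 4: appended to row 1. P = [[2, 4]].
Insert 6: appended to row 1. P = [[2, 4, 6]].
Insert 3: 3 bumps 4 from row 1; 4 starts row 2. P = [[2, 3, 6], [4]].
Insert 1: 1 bumps 2 from row 1; 2 bumps 4 from row 2; 4 starts row 3. P = [[1, 3, 6], [2], [4]].
Insert 5: 5 bumps 6 from row 1; 6 appends to row 2. P = [[1, 3, 5], [2, 6], [4]].

So P = [[1, 3, 5], [2, 6], [4]].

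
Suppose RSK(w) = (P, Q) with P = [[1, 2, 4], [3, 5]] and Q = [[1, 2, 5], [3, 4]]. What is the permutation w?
Reverse the RSK construction: for i from n down to 1, find the cell of Q containing i, remove the entry at that cell from P, and reverse-bump it up through P; the value ejected from row 1 is w(i).

Step i=5: Q has 5 at row 1, column 3; remove that cell from P, ejecting 4. So w(5) = 4. P is now [[1, 2], [3, 5]].
Step i=4: Q has 4 at row 2, column 2; remove 5 from row 2 of P and reverse-bump: 5 enters row 1 and ejects 2. So w(4) = 2. P is now [[1, 5], [3]].
Step i=3: Q has 3 at row 2, column 1; remove 3 from row 2 of P and reverse-bump: 3 enters row 1 and ejects 1. So w(3) = 1. P is now [[3, 5]].
Step i=2: Q has 2 at row 1, column 2; remove that cell from P, ejecting 5. So w(2) = 5. P is now [[3]].
Step i=1: Q has 1 at row 1, column 1; remove that cell from P, ejecting 3. So w(1) = 3. P is now [].

So w = 3 5 1 2 4.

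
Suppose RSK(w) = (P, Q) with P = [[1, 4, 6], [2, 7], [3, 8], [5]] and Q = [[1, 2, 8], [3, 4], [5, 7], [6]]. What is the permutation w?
5 8 3 7 2 1 4 6

Reverse the RSK construction: for i from n down to 1, find the cell of Q containing i, remove the entry at that cell from P, and reverse-bump it up through P; the value ejected from row 1 is w(i).

Step i=8: Q has 8 at row 1, column 3; remove that cell from P, ejecting 6. So w(8) = 6. P is now [[1, 4], [2, 7], [3, 8], [5]].
Step i=7: Q has 7 at row 3, column 2; remove 8 from row 3 of P and reverse-bump: 8 enters row 2 and ejects 7; 7 enters row 1 and ejects 4. So w(7) = 4. P is now [[1, 7], [2, 8], [3], [5]].
Step i=6: Q has 6 at row 4, column 1; remove 5 from row 4 of P and reverse-bump: 5 enters row 3 and ejects 3; 3 enters row 2 and ejects 2; 2 enters row 1 and ejects 1. So w(6) = 1. P is now [[2, 7], [3, 8], [5]].
Step i=5: Q has 5 at row 3, column 1; remove 5 from row 3 of P and reverse-bump: 5 enters row 2 and ejects 3; 3 enters row 1 and ejects 2. So w(5) = 2. P is now [[3, 7], [5, 8]].
Step i=4: Q has 4 at row 2, column 2; remove 8 from row 2 of P and reverse-bump: 8 enters row 1 and ejects 7. So w(4) = 7. P is now [[3, 8], [5]].
Step i=3: Q has 3 at row 2, column 1; remove 5 from row 2 of P and reverse-bump: 5 enters row 1 and ejects 3. So w(3) = 3. P is now [[5, 8]].
Step i=2: Q has 2 at row 1, column 2; remove that cell from P, ejecting 8. So w(2) = 8. P is now [[5]].
Step i=1: Q has 1 at row 1, column 1; remove that cell from P, ejecting 5. So w(1) = 5. P is now [].

So w = 5 8 3 7 2 1 4 6.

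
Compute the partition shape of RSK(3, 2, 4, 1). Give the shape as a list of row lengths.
Row-insert each entry into an empty tableau.

After inserting 3: P = [[3]].
After inserting 2: P = [[2], [3]].
After inserting 4: P = [[2, 4], [3]].
After inserting 1: P = [[1, 4], [2], [3]].

The final insertion tableau P = [[1, 4], [2], [3]] has shape [2, 1, 1].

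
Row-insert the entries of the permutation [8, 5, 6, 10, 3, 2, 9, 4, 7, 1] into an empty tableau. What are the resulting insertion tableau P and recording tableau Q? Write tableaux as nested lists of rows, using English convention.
P = [[1, 4, 7], [2, 6, 9], [3, 10], [5], [8]], Q = [[1, 3, 4], [2, 7, 9], [5, 8], [6], [10]]

Insert each entry of the permutation into P by Schensted row insertion, recording in Q the position of each new cell.

Insert 8: appended to row 1. P = [[8]].
Insert 5: 5 bumps 8 from row 1; 8 starts row 2. P = [[5], [8]].
Insert 6: appended to row 1. P = [[5, 6], [8]].
Insert 10: appended to row 1. P = [[5, 6, 10], [8]].
Insert 3: 3 bumps 5 from row 1; 5 bumps 8 from row 2; 8 starts row 3. P = [[3, 6, 10], [5], [8]].
Insert 2: 2 bumps 3 from row 1; 3 bumps 5 from row 2; 5 bumps 8 from row 3; 8 starts row 4. P = [[2, 6, 10], [3], [5], [8]].
Insert 9: 9 bumps 10 from row 1; 10 appends to row 2. P = [[2, 6, 9], [3, 10], [5], [8]].
Insert 4: 4 bumps 6 from row 1; 6 bumps 10 from row 2; 10 appends to row 3. P = [[2, 4, 9], [3, 6], [5, 10], [8]].
Insert 7: 7 bumps 9 from row 1; 9 appends to row 2. P = [[2, 4, 7], [3, 6, 9], [5, 10], [8]].
Insert 1: 1 bumps 2 from row 1; 2 bumps 3 from row 2; 3 bumps 5 from row 3; 5 bumps 8 from row 4; 8 starts row 5. P = [[1, 4, 7], [2, 6, 9], [3, 10], [5], [8]].

So P = [[1, 4, 7], [2, 6, 9], [3, 10], [5], [8]], Q = [[1, 3, 4], [2, 7, 9], [5, 8], [6], [10]].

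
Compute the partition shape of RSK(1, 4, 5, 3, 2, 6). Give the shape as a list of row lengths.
Row-insert each entry into an empty tableau.

After inserting 1: P = [[1]].
After inserting 4: P = [[1, 4]].
After inserting 5: P = [[1, 4, 5]].
After inserting 3: P = [[1, 3, 5], [4]].
After inserting 2: P = [[1, 2, 5], [3], [4]].
After inserting 6: P = [[1, 2, 5, 6], [3], [4]].

The final insertion tableau P = [[1, 2, 5, 6], [3], [4]] has shape [4, 1, 1].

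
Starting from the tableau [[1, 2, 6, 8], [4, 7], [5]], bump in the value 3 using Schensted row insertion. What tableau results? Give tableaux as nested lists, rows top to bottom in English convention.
In row 1, 3 replaces 6 (the leftmost entry greater than 3); 6 is bumped to row 2. In row 2, 6 replaces 7 (the leftmost entry greater than 6); 7 is bumped to row 3. 7 is appended to row 3. The new tableau is [[1, 2, 3, 8], [4, 6], [5, 7]].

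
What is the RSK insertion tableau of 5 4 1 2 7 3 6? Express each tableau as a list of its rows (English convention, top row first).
P = [[1, 2, 3, 6], [4, 7], [5]]

After inserting 5: P = [[5]].
After inserting 4: P = [[4], [5]].
After inserting 1: P = [[1], [4], [5]].
After inserting 2: P = [[1, 2], [4], [5]].
After inserting 7: P = [[1, 2, 7], [4], [5]].
After inserting 3: P = [[1, 2, 3], [4, 7], [5]].
After inserting 6: P = [[1, 2, 3, 6], [4, 7], [5]].

So P = [[1, 2, 3, 6], [4, 7], [5]].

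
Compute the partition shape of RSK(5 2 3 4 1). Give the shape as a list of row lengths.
[3, 1, 1]

Row-insert each entry into an empty tableau.

After inserting 5: P = [[5]].
After inserting 2: P = [[2], [5]].
After inserting 3: P = [[2, 3], [5]].
After inserting 4: P = [[2, 3, 4], [5]].
After inserting 1: P = [[1, 3, 4], [2], [5]].

The final insertion tableau P = [[1, 3, 4], [2], [5]] has shape [3, 1, 1].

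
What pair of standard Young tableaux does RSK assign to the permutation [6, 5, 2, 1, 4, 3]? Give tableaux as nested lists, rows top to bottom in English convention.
P = [[1, 3], [2, 4], [5], [6]], Q = [[1, 5], [2, 6], [3], [4]]

Insert each entry of the permutation into P by Schensted row insertion, recording in Q the position of each new cell.

Insert 6: appended to row 1. P = [[6]].
Insert 5: 5 bumps 6 from row 1; 6 starts row 2. P = [[5], [6]].
Insert 2: 2 bumps 5 from row 1; 5 bumps 6 from row 2; 6 starts row 3. P = [[2], [5], [6]].
Insert 1: 1 bumps 2 from row 1; 2 bumps 5 from row 2; 5 bumps 6 from row 3; 6 starts row 4. P = [[1], [2], [5], [6]].
Insert 4: appended to row 1. P = [[1, 4], [2], [5], [6]].
Insert 3: 3 bumps 4 from row 1; 4 appends to row 2. P = [[1, 3], [2, 4], [5], [6]].

So P = [[1, 3], [2, 4], [5], [6]], Q = [[1, 5], [2, 6], [3], [4]].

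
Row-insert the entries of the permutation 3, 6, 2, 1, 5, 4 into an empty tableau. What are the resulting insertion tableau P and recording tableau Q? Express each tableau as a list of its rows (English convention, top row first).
Insert each entry of the permutation into P by Schensted row insertion, recording in Q the position of each new cell.

Insert 3: appended to row 1. P = [[3]].
Insert 6: appended to row 1. P = [[3, 6]].
Insert 2: 2 bumps 3 from row 1; 3 starts row 2. P = [[2, 6], [3]].
Insert 1: 1 bumps 2 from row 1; 2 bumps 3 from row 2; 3 starts row 3. P = [[1, 6], [2], [3]].
Insert 5: 5 bumps 6 from row 1; 6 appends to row 2. P = [[1, 5], [2, 6], [3]].
Insert 4: 4 bumps 5 from row 1; 5 bumps 6 from row 2; 6 appends to row 3. P = [[1, 4], [2, 5], [3, 6]].

So P = [[1, 4], [2, 5], [3, 6]], Q = [[1, 2], [3, 5], [4, 6]].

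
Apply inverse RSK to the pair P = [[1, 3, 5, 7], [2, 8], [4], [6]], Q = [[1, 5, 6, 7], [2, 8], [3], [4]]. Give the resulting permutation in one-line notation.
Reverse RSK: for i = n, n-1, ..., 1, locate i in Q, remove the corresponding corner cell from P, and reverse-bump its entry up through P; the value ejected from row 1 is w(i).

So w = 6 4 2 1 3 5 8 7.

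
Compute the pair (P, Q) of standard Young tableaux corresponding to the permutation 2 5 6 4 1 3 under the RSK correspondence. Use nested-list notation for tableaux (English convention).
Insert each entry of the permutation into P by Schensted row insertion, recording in Q the position of each new cell.

Insert 2: appended to row 1. P = [[2]], Q = [[1]].
Insert 5: appended to row 1. P = [[2, 5]], Q = [[1, 2]].
Insert 6: appended to row 1. P = [[2, 5, 6]], Q = [[1, 2, 3]].
Insert 4: 4 bumps 5 from row 1; 5 starts row 2. P = [[2, 4, 6], [5]], Q = [[1, 2, 3], [4]].
Insert 1: 1 bumps 2 from row 1; 2 bumps 5 from row 2; 5 starts row 3. P = [[1, 4, 6], [2], [5]], Q = [[1, 2, 3], [4], [5]].
Insert 3: 3 bumps 4 from row 1; 4 appends to row 2. P = [[1, 3, 6], [2, 4], [5]], Q = [[1, 2, 3], [4, 6], [5]].

So P = [[1, 3, 6], [2, 4], [5]], Q = [[1, 2, 3], [4, 6], [5]].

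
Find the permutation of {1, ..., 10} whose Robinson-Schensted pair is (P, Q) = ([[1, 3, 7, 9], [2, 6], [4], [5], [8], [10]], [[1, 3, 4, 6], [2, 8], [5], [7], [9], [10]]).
Reverse RSK: for i = n, n-1, ..., 1, locate i in Q, remove the corresponding corner cell from P, and reverse-bump its entry up through P; the value ejected from row 1 is w(i).

So w = 10 5 6 8 7 9 2 4 3 1.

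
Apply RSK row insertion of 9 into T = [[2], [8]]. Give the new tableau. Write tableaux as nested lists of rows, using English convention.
9 is larger than every entry of row 1, so it is appended to row 1. The new tableau is [[2, 9], [8]].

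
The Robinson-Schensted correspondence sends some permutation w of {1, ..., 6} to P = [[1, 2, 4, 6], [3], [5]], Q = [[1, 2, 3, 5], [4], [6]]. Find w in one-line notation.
Reverse RSK: for i = n, n-1, ..., 1, locate i in Q, remove the corresponding corner cell from P, and reverse-bump its entry up through P; the value ejected from row 1 is w(i).

So w = 1 3 5 4 6 2.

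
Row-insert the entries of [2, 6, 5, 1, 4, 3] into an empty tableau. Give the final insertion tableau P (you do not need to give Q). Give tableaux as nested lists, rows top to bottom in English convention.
Insert 2: appended to row 1. P = [[2]].
Insert 6: appended to row 1. P = [[2, 6]].
Insert 5: 5 bumps 6 from row 1; 6 starts row 2. P = [[2, 5], [6]].
Insert 1: 1 bumps 2 from row 1; 2 bumps 6 from row 2; 6 starts row 3. P = [[1, 5], [2], [6]].
Insert 4: 4 bumps 5 from row 1; 5 appends to row 2. P = [[1, 4], [2, 5], [6]].
Insert 3: 3 bumps 4 from row 1; 4 bumps 5 from row 2; 5 bumps 6 from row 3; 6 starts row 4. P = [[1, 3], [2, 4], [5], [6]].

So P = [[1, 3], [2, 4], [5], [6]].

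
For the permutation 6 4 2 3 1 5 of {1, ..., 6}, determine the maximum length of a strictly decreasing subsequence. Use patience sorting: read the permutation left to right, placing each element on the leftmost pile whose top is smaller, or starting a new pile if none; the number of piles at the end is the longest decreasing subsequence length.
6: new pile. tops = [6]
4: new pile. tops = [6, 4]
2: new pile. tops = [6, 4, 2]
3: onto pile 3 (replacing 2). tops = [6, 4, 3]
1: new pile. tops = [6, 4, 3, 1]
5: onto pile 2 (replacing 4). tops = [6, 5, 3, 1]

4 piles, so the longest decreasing subsequence has length 4.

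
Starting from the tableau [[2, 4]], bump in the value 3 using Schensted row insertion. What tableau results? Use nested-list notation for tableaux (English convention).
[[2, 3], [4]]

In row 1, 3 replaces 4 (the leftmost entry greater than 3); 4 is bumped to row 2. 4 starts a new row 2. The new tableau is [[2, 3], [4]].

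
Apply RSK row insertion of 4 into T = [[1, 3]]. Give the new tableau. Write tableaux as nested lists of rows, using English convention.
4 is larger than every entry of row 1, so it is appended to row 1. The new tableau is [[1, 3, 4]].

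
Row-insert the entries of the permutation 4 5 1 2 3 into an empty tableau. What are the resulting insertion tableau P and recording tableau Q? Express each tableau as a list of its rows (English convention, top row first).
Insert each entry of the permutation into P by Schensted row insertion, recording in Q the position of each new cell.

Insert 4: appended to row 1. P = [[4]].
Insert 5: appended to row 1. P = [[4, 5]].
Insert 1: 1 bumps 4 from row 1; 4 starts row 2. P = [[1, 5], [4]].
Insert 2: 2 bumps 5 from row 1; 5 appends to row 2. P = [[1, 2], [4, 5]].
Insert 3: appended to row 1. P = [[1, 2, 3], [4, 5]].

So P = [[1, 2, 3], [4, 5]], Q = [[1, 2, 5], [3, 4]].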